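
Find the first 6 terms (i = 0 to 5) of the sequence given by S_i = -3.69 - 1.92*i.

This is an arithmetic sequence.
i=0: S_0 = -3.69 + -1.92*0 = -3.69
i=1: S_1 = -3.69 + -1.92*1 = -5.61
i=2: S_2 = -3.69 + -1.92*2 = -7.53
i=3: S_3 = -3.69 + -1.92*3 = -9.45
i=4: S_4 = -3.69 + -1.92*4 = -11.37
i=5: S_5 = -3.69 + -1.92*5 = -13.29
The first 6 terms are: [-3.69, -5.61, -7.53, -9.45, -11.37, -13.29]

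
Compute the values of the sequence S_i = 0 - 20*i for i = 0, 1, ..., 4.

This is an arithmetic sequence.
i=0: S_0 = 0 + -20*0 = 0
i=1: S_1 = 0 + -20*1 = -20
i=2: S_2 = 0 + -20*2 = -40
i=3: S_3 = 0 + -20*3 = -60
i=4: S_4 = 0 + -20*4 = -80
The first 5 terms are: [0, -20, -40, -60, -80]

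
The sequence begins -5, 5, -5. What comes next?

Ratios: 5 / -5 = -1.0
This is a geometric sequence with common ratio r = -1.
Next term = -5 * -1 = 5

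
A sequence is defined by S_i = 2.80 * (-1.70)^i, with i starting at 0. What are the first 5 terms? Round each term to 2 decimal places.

This is a geometric sequence.
i=0: S_0 = 2.8 * (-1.7)^0 = 2.8
i=1: S_1 = 2.8 * (-1.7)^1 = -4.76
i=2: S_2 = 2.8 * (-1.7)^2 ≈ 8.09
i=3: S_3 = 2.8 * (-1.7)^3 ≈ -13.76
i=4: S_4 = 2.8 * (-1.7)^4 ≈ 23.39
The first 5 terms are: [2.8, -4.76, 8.09, -13.76, 23.39]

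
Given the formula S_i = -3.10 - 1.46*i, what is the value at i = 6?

S_6 = -3.1 + -1.46*6 = -3.1 + -8.76 = -11.86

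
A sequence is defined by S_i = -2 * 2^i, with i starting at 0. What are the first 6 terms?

This is a geometric sequence.
i=0: S_0 = -2 * 2^0 = -2
i=1: S_1 = -2 * 2^1 = -4
i=2: S_2 = -2 * 2^2 = -8
i=3: S_3 = -2 * 2^3 = -16
i=4: S_4 = -2 * 2^4 = -32
i=5: S_5 = -2 * 2^5 = -64
The first 6 terms are: [-2, -4, -8, -16, -32, -64]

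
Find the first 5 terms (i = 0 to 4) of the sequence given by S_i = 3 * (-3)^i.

This is a geometric sequence.
i=0: S_0 = 3 * (-3)^0 = 3
i=1: S_1 = 3 * (-3)^1 = -9
i=2: S_2 = 3 * (-3)^2 = 27
i=3: S_3 = 3 * (-3)^3 = -81
i=4: S_4 = 3 * (-3)^4 = 243
The first 5 terms are: [3, -9, 27, -81, 243]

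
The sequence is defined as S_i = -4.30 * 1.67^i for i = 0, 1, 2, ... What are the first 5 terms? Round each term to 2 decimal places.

This is a geometric sequence.
i=0: S_0 = -4.3 * 1.67^0 = -4.3
i=1: S_1 = -4.3 * 1.67^1 ≈ -7.18
i=2: S_2 = -4.3 * 1.67^2 ≈ -11.99
i=3: S_3 = -4.3 * 1.67^3 ≈ -20.03
i=4: S_4 = -4.3 * 1.67^4 ≈ -33.45
The first 5 terms are: [-4.3, -7.18, -11.99, -20.03, -33.45]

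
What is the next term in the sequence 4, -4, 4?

Ratios: -4 / 4 = -1.0
This is a geometric sequence with common ratio r = -1.
Next term = 4 * -1 = -4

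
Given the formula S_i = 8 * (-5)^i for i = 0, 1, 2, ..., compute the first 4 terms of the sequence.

This is a geometric sequence.
i=0: S_0 = 8 * (-5)^0 = 8
i=1: S_1 = 8 * (-5)^1 = -40
i=2: S_2 = 8 * (-5)^2 = 200
i=3: S_3 = 8 * (-5)^3 = -1000
The first 4 terms are: [8, -40, 200, -1000]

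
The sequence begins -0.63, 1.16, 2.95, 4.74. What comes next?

Differences: 1.16 - -0.63 = 1.79
This is an arithmetic sequence with common difference d = 1.79.
Next term = 4.74 + 1.79 = 6.53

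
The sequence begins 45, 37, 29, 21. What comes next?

Differences: 37 - 45 = -8
This is an arithmetic sequence with common difference d = -8.
Next term = 21 + -8 = 13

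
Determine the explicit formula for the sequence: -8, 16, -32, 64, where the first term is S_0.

Check ratios: 16 / -8 = -2.0
Common ratio r = -2.
First term a = -8.
Formula: S_i = -8 * (-2)^i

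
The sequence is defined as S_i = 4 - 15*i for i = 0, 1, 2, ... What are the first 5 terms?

This is an arithmetic sequence.
i=0: S_0 = 4 + -15*0 = 4
i=1: S_1 = 4 + -15*1 = -11
i=2: S_2 = 4 + -15*2 = -26
i=3: S_3 = 4 + -15*3 = -41
i=4: S_4 = 4 + -15*4 = -56
The first 5 terms are: [4, -11, -26, -41, -56]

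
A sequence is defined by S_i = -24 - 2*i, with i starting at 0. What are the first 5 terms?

This is an arithmetic sequence.
i=0: S_0 = -24 + -2*0 = -24
i=1: S_1 = -24 + -2*1 = -26
i=2: S_2 = -24 + -2*2 = -28
i=3: S_3 = -24 + -2*3 = -30
i=4: S_4 = -24 + -2*4 = -32
The first 5 terms are: [-24, -26, -28, -30, -32]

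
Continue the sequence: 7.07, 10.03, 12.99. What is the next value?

Differences: 10.03 - 7.07 = 2.96
This is an arithmetic sequence with common difference d = 2.96.
Next term = 12.99 + 2.96 = 15.95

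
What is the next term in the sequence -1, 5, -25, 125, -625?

Ratios: 5 / -1 = -5.0
This is a geometric sequence with common ratio r = -5.
Next term = -625 * -5 = 3125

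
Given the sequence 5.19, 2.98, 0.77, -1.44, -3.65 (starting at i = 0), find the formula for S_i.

Check differences: 2.98 - 5.19 = -2.21
0.77 - 2.98 = -2.21
Common difference d = -2.21.
First term a = 5.19.
Formula: S_i = 5.19 - 2.21*i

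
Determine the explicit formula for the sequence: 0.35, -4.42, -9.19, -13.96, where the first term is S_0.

Check differences: -4.42 - 0.35 = -4.77
-9.19 - -4.42 = -4.77
Common difference d = -4.77.
First term a = 0.35.
Formula: S_i = 0.35 - 4.77*i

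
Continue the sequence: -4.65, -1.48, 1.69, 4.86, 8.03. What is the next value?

Differences: -1.48 - -4.65 = 3.17
This is an arithmetic sequence with common difference d = 3.17.
Next term = 8.03 + 3.17 = 11.2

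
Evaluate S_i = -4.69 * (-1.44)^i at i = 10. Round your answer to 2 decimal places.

S_10 = -4.69 * (-1.44)^10 ≈ -4.69 * 38.3376 ≈ -179.8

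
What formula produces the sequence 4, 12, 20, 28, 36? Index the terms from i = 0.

Check differences: 12 - 4 = 8
20 - 12 = 8
Common difference d = 8.
First term a = 4.
Formula: S_i = 4 + 8*i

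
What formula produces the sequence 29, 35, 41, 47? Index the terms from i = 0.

Check differences: 35 - 29 = 6
41 - 35 = 6
Common difference d = 6.
First term a = 29.
Formula: S_i = 29 + 6*i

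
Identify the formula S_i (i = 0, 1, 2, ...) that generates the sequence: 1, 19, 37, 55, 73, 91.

Check differences: 19 - 1 = 18
37 - 19 = 18
Common difference d = 18.
First term a = 1.
Formula: S_i = 1 + 18*i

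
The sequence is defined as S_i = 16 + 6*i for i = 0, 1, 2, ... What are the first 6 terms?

This is an arithmetic sequence.
i=0: S_0 = 16 + 6*0 = 16
i=1: S_1 = 16 + 6*1 = 22
i=2: S_2 = 16 + 6*2 = 28
i=3: S_3 = 16 + 6*3 = 34
i=4: S_4 = 16 + 6*4 = 40
i=5: S_5 = 16 + 6*5 = 46
The first 6 terms are: [16, 22, 28, 34, 40, 46]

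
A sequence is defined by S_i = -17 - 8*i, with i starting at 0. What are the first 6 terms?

This is an arithmetic sequence.
i=0: S_0 = -17 + -8*0 = -17
i=1: S_1 = -17 + -8*1 = -25
i=2: S_2 = -17 + -8*2 = -33
i=3: S_3 = -17 + -8*3 = -41
i=4: S_4 = -17 + -8*4 = -49
i=5: S_5 = -17 + -8*5 = -57
The first 6 terms are: [-17, -25, -33, -41, -49, -57]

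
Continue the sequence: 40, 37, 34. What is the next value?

Differences: 37 - 40 = -3
This is an arithmetic sequence with common difference d = -3.
Next term = 34 + -3 = 31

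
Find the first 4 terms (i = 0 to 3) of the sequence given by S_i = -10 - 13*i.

This is an arithmetic sequence.
i=0: S_0 = -10 + -13*0 = -10
i=1: S_1 = -10 + -13*1 = -23
i=2: S_2 = -10 + -13*2 = -36
i=3: S_3 = -10 + -13*3 = -49
The first 4 terms are: [-10, -23, -36, -49]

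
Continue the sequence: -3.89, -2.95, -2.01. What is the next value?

Differences: -2.95 - -3.89 = 0.94
This is an arithmetic sequence with common difference d = 0.94.
Next term = -2.01 + 0.94 = -1.07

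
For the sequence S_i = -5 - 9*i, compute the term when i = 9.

S_9 = -5 + -9*9 = -5 + -81 = -86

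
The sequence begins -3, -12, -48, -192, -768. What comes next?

Ratios: -12 / -3 = 4.0
This is a geometric sequence with common ratio r = 4.
Next term = -768 * 4 = -3072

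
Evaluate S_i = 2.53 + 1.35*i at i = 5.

S_5 = 2.53 + 1.35*5 = 2.53 + 6.75 = 9.28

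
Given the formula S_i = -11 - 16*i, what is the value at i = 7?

S_7 = -11 + -16*7 = -11 + -112 = -123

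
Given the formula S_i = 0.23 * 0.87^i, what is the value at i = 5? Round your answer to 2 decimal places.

S_5 = 0.23 * 0.87^5 ≈ 0.23 * 0.4984 ≈ 0.11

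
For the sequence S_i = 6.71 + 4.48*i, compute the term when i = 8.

S_8 = 6.71 + 4.48*8 = 6.71 + 35.84 = 42.55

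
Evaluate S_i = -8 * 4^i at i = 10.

S_10 = -8 * 4^10 = -8 * 1048576 = -8388608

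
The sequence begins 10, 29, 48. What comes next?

Differences: 29 - 10 = 19
This is an arithmetic sequence with common difference d = 19.
Next term = 48 + 19 = 67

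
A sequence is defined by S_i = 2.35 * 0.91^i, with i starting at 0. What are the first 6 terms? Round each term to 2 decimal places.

This is a geometric sequence.
i=0: S_0 = 2.35 * 0.91^0 = 2.35
i=1: S_1 = 2.35 * 0.91^1 ≈ 2.14
i=2: S_2 = 2.35 * 0.91^2 ≈ 1.95
i=3: S_3 = 2.35 * 0.91^3 ≈ 1.77
i=4: S_4 = 2.35 * 0.91^4 ≈ 1.61
i=5: S_5 = 2.35 * 0.91^5 ≈ 1.47
The first 6 terms are: [2.35, 2.14, 1.95, 1.77, 1.61, 1.47]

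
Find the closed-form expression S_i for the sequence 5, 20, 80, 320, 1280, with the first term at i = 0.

Check ratios: 20 / 5 = 4.0
Common ratio r = 4.
First term a = 5.
Formula: S_i = 5 * 4^i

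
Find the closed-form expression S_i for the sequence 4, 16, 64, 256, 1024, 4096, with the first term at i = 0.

Check ratios: 16 / 4 = 4.0
Common ratio r = 4.
First term a = 4.
Formula: S_i = 4 * 4^i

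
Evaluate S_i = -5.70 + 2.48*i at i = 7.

S_7 = -5.7 + 2.48*7 = -5.7 + 17.36 = 11.66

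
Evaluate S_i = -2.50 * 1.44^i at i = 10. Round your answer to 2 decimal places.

S_10 = -2.5 * 1.44^10 ≈ -2.5 * 38.3376 ≈ -95.84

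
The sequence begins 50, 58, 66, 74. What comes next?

Differences: 58 - 50 = 8
This is an arithmetic sequence with common difference d = 8.
Next term = 74 + 8 = 82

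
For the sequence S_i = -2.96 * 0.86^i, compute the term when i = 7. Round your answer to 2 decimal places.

S_7 = -2.96 * 0.86^7 ≈ -2.96 * 0.3479 ≈ -1.03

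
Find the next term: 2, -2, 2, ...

Ratios: -2 / 2 = -1.0
This is a geometric sequence with common ratio r = -1.
Next term = 2 * -1 = -2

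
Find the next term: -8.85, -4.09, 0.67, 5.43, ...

Differences: -4.09 - -8.85 = 4.76
This is an arithmetic sequence with common difference d = 4.76.
Next term = 5.43 + 4.76 = 10.19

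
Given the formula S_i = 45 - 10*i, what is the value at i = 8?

S_8 = 45 + -10*8 = 45 + -80 = -35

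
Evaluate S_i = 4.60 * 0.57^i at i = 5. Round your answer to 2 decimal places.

S_5 = 4.6 * 0.57^5 ≈ 4.6 * 0.0602 ≈ 0.28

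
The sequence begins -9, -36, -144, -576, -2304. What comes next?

Ratios: -36 / -9 = 4.0
This is a geometric sequence with common ratio r = 4.
Next term = -2304 * 4 = -9216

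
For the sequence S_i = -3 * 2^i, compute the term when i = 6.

S_6 = -3 * 2^6 = -3 * 64 = -192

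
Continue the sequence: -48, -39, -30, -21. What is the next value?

Differences: -39 - -48 = 9
This is an arithmetic sequence with common difference d = 9.
Next term = -21 + 9 = -12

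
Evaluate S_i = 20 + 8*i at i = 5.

S_5 = 20 + 8*5 = 20 + 40 = 60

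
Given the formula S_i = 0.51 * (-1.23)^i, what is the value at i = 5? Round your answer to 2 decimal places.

S_5 = 0.51 * (-1.23)^5 ≈ 0.51 * -2.8153 ≈ -1.44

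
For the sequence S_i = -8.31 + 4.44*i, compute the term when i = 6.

S_6 = -8.31 + 4.44*6 = -8.31 + 26.64 = 18.33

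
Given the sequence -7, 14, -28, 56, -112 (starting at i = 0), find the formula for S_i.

Check ratios: 14 / -7 = -2.0
Common ratio r = -2.
First term a = -7.
Formula: S_i = -7 * (-2)^i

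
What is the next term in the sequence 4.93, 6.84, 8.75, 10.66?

Differences: 6.84 - 4.93 = 1.91
This is an arithmetic sequence with common difference d = 1.91.
Next term = 10.66 + 1.91 = 12.57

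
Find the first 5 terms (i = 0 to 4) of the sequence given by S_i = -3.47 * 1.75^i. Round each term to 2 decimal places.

This is a geometric sequence.
i=0: S_0 = -3.47 * 1.75^0 = -3.47
i=1: S_1 = -3.47 * 1.75^1 ≈ -6.07
i=2: S_2 = -3.47 * 1.75^2 ≈ -10.63
i=3: S_3 = -3.47 * 1.75^3 ≈ -18.6
i=4: S_4 = -3.47 * 1.75^4 ≈ -32.54
The first 5 terms are: [-3.47, -6.07, -10.63, -18.6, -32.54]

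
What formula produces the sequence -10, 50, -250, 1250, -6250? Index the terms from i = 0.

Check ratios: 50 / -10 = -5.0
Common ratio r = -5.
First term a = -10.
Formula: S_i = -10 * (-5)^i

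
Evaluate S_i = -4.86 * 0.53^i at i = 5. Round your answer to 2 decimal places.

S_5 = -4.86 * 0.53^5 ≈ -4.86 * 0.0418 ≈ -0.2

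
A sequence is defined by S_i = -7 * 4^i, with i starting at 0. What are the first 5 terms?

This is a geometric sequence.
i=0: S_0 = -7 * 4^0 = -7
i=1: S_1 = -7 * 4^1 = -28
i=2: S_2 = -7 * 4^2 = -112
i=3: S_3 = -7 * 4^3 = -448
i=4: S_4 = -7 * 4^4 = -1792
The first 5 terms are: [-7, -28, -112, -448, -1792]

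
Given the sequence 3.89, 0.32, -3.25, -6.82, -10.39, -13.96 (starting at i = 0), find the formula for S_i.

Check differences: 0.32 - 3.89 = -3.57
-3.25 - 0.32 = -3.57
Common difference d = -3.57.
First term a = 3.89.
Formula: S_i = 3.89 - 3.57*i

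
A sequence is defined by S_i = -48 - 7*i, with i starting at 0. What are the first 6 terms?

This is an arithmetic sequence.
i=0: S_0 = -48 + -7*0 = -48
i=1: S_1 = -48 + -7*1 = -55
i=2: S_2 = -48 + -7*2 = -62
i=3: S_3 = -48 + -7*3 = -69
i=4: S_4 = -48 + -7*4 = -76
i=5: S_5 = -48 + -7*5 = -83
The first 6 terms are: [-48, -55, -62, -69, -76, -83]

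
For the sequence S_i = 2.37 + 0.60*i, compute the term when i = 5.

S_5 = 2.37 + 0.6*5 = 2.37 + 3.0 = 5.37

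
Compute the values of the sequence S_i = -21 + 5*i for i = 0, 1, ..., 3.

This is an arithmetic sequence.
i=0: S_0 = -21 + 5*0 = -21
i=1: S_1 = -21 + 5*1 = -16
i=2: S_2 = -21 + 5*2 = -11
i=3: S_3 = -21 + 5*3 = -6
The first 4 terms are: [-21, -16, -11, -6]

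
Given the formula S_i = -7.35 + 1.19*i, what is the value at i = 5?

S_5 = -7.35 + 1.19*5 = -7.35 + 5.95 = -1.4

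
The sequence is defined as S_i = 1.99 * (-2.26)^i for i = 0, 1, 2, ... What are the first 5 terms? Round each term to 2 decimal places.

This is a geometric sequence.
i=0: S_0 = 1.99 * (-2.26)^0 = 1.99
i=1: S_1 = 1.99 * (-2.26)^1 ≈ -4.5
i=2: S_2 = 1.99 * (-2.26)^2 ≈ 10.16
i=3: S_3 = 1.99 * (-2.26)^3 ≈ -22.97
i=4: S_4 = 1.99 * (-2.26)^4 ≈ 51.91
The first 5 terms are: [1.99, -4.5, 10.16, -22.97, 51.91]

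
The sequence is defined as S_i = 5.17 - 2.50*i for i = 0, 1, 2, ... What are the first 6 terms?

This is an arithmetic sequence.
i=0: S_0 = 5.17 + -2.5*0 = 5.17
i=1: S_1 = 5.17 + -2.5*1 = 2.67
i=2: S_2 = 5.17 + -2.5*2 = 0.17
i=3: S_3 = 5.17 + -2.5*3 = -2.33
i=4: S_4 = 5.17 + -2.5*4 = -4.83
i=5: S_5 = 5.17 + -2.5*5 = -7.33
The first 6 terms are: [5.17, 2.67, 0.17, -2.33, -4.83, -7.33]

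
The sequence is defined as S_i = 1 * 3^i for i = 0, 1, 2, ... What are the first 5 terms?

This is a geometric sequence.
i=0: S_0 = 1 * 3^0 = 1
i=1: S_1 = 1 * 3^1 = 3
i=2: S_2 = 1 * 3^2 = 9
i=3: S_3 = 1 * 3^3 = 27
i=4: S_4 = 1 * 3^4 = 81
The first 5 terms are: [1, 3, 9, 27, 81]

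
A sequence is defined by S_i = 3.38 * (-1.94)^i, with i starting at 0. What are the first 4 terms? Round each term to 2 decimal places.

This is a geometric sequence.
i=0: S_0 = 3.38 * (-1.94)^0 = 3.38
i=1: S_1 = 3.38 * (-1.94)^1 ≈ -6.56
i=2: S_2 = 3.38 * (-1.94)^2 ≈ 12.72
i=3: S_3 = 3.38 * (-1.94)^3 ≈ -24.68
The first 4 terms are: [3.38, -6.56, 12.72, -24.68]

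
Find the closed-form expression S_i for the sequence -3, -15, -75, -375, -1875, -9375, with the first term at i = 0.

Check ratios: -15 / -3 = 5.0
Common ratio r = 5.
First term a = -3.
Formula: S_i = -3 * 5^i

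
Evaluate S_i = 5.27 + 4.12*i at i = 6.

S_6 = 5.27 + 4.12*6 = 5.27 + 24.72 = 29.99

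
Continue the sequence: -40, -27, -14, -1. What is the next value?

Differences: -27 - -40 = 13
This is an arithmetic sequence with common difference d = 13.
Next term = -1 + 13 = 12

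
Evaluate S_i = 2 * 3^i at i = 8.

S_8 = 2 * 3^8 = 2 * 6561 = 13122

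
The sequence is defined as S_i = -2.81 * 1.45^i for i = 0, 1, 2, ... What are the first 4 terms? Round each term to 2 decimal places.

This is a geometric sequence.
i=0: S_0 = -2.81 * 1.45^0 = -2.81
i=1: S_1 = -2.81 * 1.45^1 ≈ -4.07
i=2: S_2 = -2.81 * 1.45^2 ≈ -5.91
i=3: S_3 = -2.81 * 1.45^3 ≈ -8.57
The first 4 terms are: [-2.81, -4.07, -5.91, -8.57]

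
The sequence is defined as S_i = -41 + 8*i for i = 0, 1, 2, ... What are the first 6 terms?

This is an arithmetic sequence.
i=0: S_0 = -41 + 8*0 = -41
i=1: S_1 = -41 + 8*1 = -33
i=2: S_2 = -41 + 8*2 = -25
i=3: S_3 = -41 + 8*3 = -17
i=4: S_4 = -41 + 8*4 = -9
i=5: S_5 = -41 + 8*5 = -1
The first 6 terms are: [-41, -33, -25, -17, -9, -1]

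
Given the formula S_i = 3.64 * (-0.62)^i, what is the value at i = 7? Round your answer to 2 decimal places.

S_7 = 3.64 * (-0.62)^7 ≈ 3.64 * -0.0352 ≈ -0.13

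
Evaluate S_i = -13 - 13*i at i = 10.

S_10 = -13 + -13*10 = -13 + -130 = -143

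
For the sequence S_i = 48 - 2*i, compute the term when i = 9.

S_9 = 48 + -2*9 = 48 + -18 = 30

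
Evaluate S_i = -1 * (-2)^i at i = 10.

S_10 = -1 * (-2)^10 = -1 * 1024 = -1024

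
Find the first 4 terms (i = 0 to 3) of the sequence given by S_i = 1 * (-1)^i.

This is a geometric sequence.
i=0: S_0 = 1 * (-1)^0 = 1
i=1: S_1 = 1 * (-1)^1 = -1
i=2: S_2 = 1 * (-1)^2 = 1
i=3: S_3 = 1 * (-1)^3 = -1
The first 4 terms are: [1, -1, 1, -1]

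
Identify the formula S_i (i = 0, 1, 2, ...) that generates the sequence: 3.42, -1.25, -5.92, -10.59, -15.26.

Check differences: -1.25 - 3.42 = -4.67
-5.92 - -1.25 = -4.67
Common difference d = -4.67.
First term a = 3.42.
Formula: S_i = 3.42 - 4.67*i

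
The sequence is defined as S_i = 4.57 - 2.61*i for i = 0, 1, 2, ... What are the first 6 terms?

This is an arithmetic sequence.
i=0: S_0 = 4.57 + -2.61*0 = 4.57
i=1: S_1 = 4.57 + -2.61*1 = 1.96
i=2: S_2 = 4.57 + -2.61*2 = -0.65
i=3: S_3 = 4.57 + -2.61*3 = -3.26
i=4: S_4 = 4.57 + -2.61*4 = -5.87
i=5: S_5 = 4.57 + -2.61*5 = -8.48
The first 6 terms are: [4.57, 1.96, -0.65, -3.26, -5.87, -8.48]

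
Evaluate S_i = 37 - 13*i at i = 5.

S_5 = 37 + -13*5 = 37 + -65 = -28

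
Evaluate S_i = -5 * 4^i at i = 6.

S_6 = -5 * 4^6 = -5 * 4096 = -20480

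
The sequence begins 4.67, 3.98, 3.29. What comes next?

Differences: 3.98 - 4.67 = -0.69
This is an arithmetic sequence with common difference d = -0.69.
Next term = 3.29 + -0.69 = 2.6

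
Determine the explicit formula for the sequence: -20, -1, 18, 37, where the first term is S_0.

Check differences: -1 - -20 = 19
18 - -1 = 19
Common difference d = 19.
First term a = -20.
Formula: S_i = -20 + 19*i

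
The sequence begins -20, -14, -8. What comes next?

Differences: -14 - -20 = 6
This is an arithmetic sequence with common difference d = 6.
Next term = -8 + 6 = -2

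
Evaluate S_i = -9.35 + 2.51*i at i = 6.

S_6 = -9.35 + 2.51*6 = -9.35 + 15.06 = 5.71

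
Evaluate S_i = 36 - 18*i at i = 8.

S_8 = 36 + -18*8 = 36 + -144 = -108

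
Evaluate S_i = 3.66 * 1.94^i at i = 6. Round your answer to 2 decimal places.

S_6 = 3.66 * 1.94^6 ≈ 3.66 * 53.3102 ≈ 195.12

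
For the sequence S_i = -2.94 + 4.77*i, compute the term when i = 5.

S_5 = -2.94 + 4.77*5 = -2.94 + 23.85 = 20.91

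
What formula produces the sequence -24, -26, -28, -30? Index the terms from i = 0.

Check differences: -26 - -24 = -2
-28 - -26 = -2
Common difference d = -2.
First term a = -24.
Formula: S_i = -24 - 2*i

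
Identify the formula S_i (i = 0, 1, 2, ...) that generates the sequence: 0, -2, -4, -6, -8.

Check differences: -2 - 0 = -2
-4 - -2 = -2
Common difference d = -2.
First term a = 0.
Formula: S_i = 0 - 2*i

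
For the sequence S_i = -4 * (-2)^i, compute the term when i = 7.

S_7 = -4 * (-2)^7 = -4 * -128 = 512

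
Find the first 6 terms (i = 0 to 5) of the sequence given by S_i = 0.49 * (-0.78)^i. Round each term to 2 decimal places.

This is a geometric sequence.
i=0: S_0 = 0.49 * (-0.78)^0 = 0.49
i=1: S_1 = 0.49 * (-0.78)^1 ≈ -0.38
i=2: S_2 = 0.49 * (-0.78)^2 ≈ 0.3
i=3: S_3 = 0.49 * (-0.78)^3 ≈ -0.23
i=4: S_4 = 0.49 * (-0.78)^4 ≈ 0.18
i=5: S_5 = 0.49 * (-0.78)^5 ≈ -0.14
The first 6 terms are: [0.49, -0.38, 0.3, -0.23, 0.18, -0.14]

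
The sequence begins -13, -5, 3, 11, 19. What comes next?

Differences: -5 - -13 = 8
This is an arithmetic sequence with common difference d = 8.
Next term = 19 + 8 = 27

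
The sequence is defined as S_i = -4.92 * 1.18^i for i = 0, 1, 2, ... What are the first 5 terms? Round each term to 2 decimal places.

This is a geometric sequence.
i=0: S_0 = -4.92 * 1.18^0 = -4.92
i=1: S_1 = -4.92 * 1.18^1 ≈ -5.81
i=2: S_2 = -4.92 * 1.18^2 ≈ -6.85
i=3: S_3 = -4.92 * 1.18^3 ≈ -8.08
i=4: S_4 = -4.92 * 1.18^4 ≈ -9.54
The first 5 terms are: [-4.92, -5.81, -6.85, -8.08, -9.54]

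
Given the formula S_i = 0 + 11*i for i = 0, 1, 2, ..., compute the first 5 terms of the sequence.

This is an arithmetic sequence.
i=0: S_0 = 0 + 11*0 = 0
i=1: S_1 = 0 + 11*1 = 11
i=2: S_2 = 0 + 11*2 = 22
i=3: S_3 = 0 + 11*3 = 33
i=4: S_4 = 0 + 11*4 = 44
The first 5 terms are: [0, 11, 22, 33, 44]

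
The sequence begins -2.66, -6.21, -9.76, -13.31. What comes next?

Differences: -6.21 - -2.66 = -3.55
This is an arithmetic sequence with common difference d = -3.55.
Next term = -13.31 + -3.55 = -16.86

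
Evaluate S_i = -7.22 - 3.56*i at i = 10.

S_10 = -7.22 + -3.56*10 = -7.22 + -35.6 = -42.82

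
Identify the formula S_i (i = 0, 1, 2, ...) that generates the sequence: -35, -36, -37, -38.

Check differences: -36 - -35 = -1
-37 - -36 = -1
Common difference d = -1.
First term a = -35.
Formula: S_i = -35 - 1*i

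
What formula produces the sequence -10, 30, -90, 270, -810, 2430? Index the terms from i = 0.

Check ratios: 30 / -10 = -3.0
Common ratio r = -3.
First term a = -10.
Formula: S_i = -10 * (-3)^i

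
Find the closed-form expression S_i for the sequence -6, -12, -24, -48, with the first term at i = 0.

Check ratios: -12 / -6 = 2.0
Common ratio r = 2.
First term a = -6.
Formula: S_i = -6 * 2^i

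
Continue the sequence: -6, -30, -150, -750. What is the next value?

Ratios: -30 / -6 = 5.0
This is a geometric sequence with common ratio r = 5.
Next term = -750 * 5 = -3750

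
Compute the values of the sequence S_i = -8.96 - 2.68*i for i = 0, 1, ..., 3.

This is an arithmetic sequence.
i=0: S_0 = -8.96 + -2.68*0 = -8.96
i=1: S_1 = -8.96 + -2.68*1 = -11.64
i=2: S_2 = -8.96 + -2.68*2 = -14.32
i=3: S_3 = -8.96 + -2.68*3 = -17.0
The first 4 terms are: [-8.96, -11.64, -14.32, -17.0]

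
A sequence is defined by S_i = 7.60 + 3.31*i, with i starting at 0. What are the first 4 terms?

This is an arithmetic sequence.
i=0: S_0 = 7.6 + 3.31*0 = 7.6
i=1: S_1 = 7.6 + 3.31*1 = 10.91
i=2: S_2 = 7.6 + 3.31*2 = 14.22
i=3: S_3 = 7.6 + 3.31*3 = 17.53
The first 4 terms are: [7.6, 10.91, 14.22, 17.53]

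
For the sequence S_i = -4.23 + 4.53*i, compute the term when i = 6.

S_6 = -4.23 + 4.53*6 = -4.23 + 27.18 = 22.95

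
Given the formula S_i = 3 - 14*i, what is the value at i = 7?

S_7 = 3 + -14*7 = 3 + -98 = -95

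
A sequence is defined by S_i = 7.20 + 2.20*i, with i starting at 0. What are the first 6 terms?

This is an arithmetic sequence.
i=0: S_0 = 7.2 + 2.2*0 = 7.2
i=1: S_1 = 7.2 + 2.2*1 = 9.4
i=2: S_2 = 7.2 + 2.2*2 = 11.6
i=3: S_3 = 7.2 + 2.2*3 = 13.8
i=4: S_4 = 7.2 + 2.2*4 = 16.0
i=5: S_5 = 7.2 + 2.2*5 = 18.2
The first 6 terms are: [7.2, 9.4, 11.6, 13.8, 16.0, 18.2]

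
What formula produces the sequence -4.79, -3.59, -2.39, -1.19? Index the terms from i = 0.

Check differences: -3.59 - -4.79 = 1.2
-2.39 - -3.59 = 1.2
Common difference d = 1.2.
First term a = -4.79.
Formula: S_i = -4.79 + 1.20*i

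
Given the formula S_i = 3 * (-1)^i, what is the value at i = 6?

S_6 = 3 * (-1)^6 = 3 * 1 = 3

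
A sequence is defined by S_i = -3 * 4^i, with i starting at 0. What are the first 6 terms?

This is a geometric sequence.
i=0: S_0 = -3 * 4^0 = -3
i=1: S_1 = -3 * 4^1 = -12
i=2: S_2 = -3 * 4^2 = -48
i=3: S_3 = -3 * 4^3 = -192
i=4: S_4 = -3 * 4^4 = -768
i=5: S_5 = -3 * 4^5 = -3072
The first 6 terms are: [-3, -12, -48, -192, -768, -3072]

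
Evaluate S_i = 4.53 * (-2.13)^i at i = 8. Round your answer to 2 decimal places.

S_8 = 4.53 * (-2.13)^8 ≈ 4.53 * 423.6789 ≈ 1919.27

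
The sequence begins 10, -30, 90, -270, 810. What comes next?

Ratios: -30 / 10 = -3.0
This is a geometric sequence with common ratio r = -3.
Next term = 810 * -3 = -2430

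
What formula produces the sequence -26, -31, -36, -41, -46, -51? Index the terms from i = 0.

Check differences: -31 - -26 = -5
-36 - -31 = -5
Common difference d = -5.
First term a = -26.
Formula: S_i = -26 - 5*i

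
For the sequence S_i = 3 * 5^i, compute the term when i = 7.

S_7 = 3 * 5^7 = 3 * 78125 = 234375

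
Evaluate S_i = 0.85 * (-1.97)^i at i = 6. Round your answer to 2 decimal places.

S_6 = 0.85 * (-1.97)^6 ≈ 0.85 * 58.4517 ≈ 49.68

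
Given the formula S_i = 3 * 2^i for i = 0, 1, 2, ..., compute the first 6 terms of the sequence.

This is a geometric sequence.
i=0: S_0 = 3 * 2^0 = 3
i=1: S_1 = 3 * 2^1 = 6
i=2: S_2 = 3 * 2^2 = 12
i=3: S_3 = 3 * 2^3 = 24
i=4: S_4 = 3 * 2^4 = 48
i=5: S_5 = 3 * 2^5 = 96
The first 6 terms are: [3, 6, 12, 24, 48, 96]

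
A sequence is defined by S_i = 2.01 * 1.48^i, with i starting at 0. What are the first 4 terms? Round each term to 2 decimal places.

This is a geometric sequence.
i=0: S_0 = 2.01 * 1.48^0 = 2.01
i=1: S_1 = 2.01 * 1.48^1 ≈ 2.97
i=2: S_2 = 2.01 * 1.48^2 ≈ 4.4
i=3: S_3 = 2.01 * 1.48^3 ≈ 6.52
The first 4 terms are: [2.01, 2.97, 4.4, 6.52]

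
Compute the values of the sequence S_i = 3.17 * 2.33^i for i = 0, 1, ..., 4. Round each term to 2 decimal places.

This is a geometric sequence.
i=0: S_0 = 3.17 * 2.33^0 = 3.17
i=1: S_1 = 3.17 * 2.33^1 ≈ 7.39
i=2: S_2 = 3.17 * 2.33^2 ≈ 17.21
i=3: S_3 = 3.17 * 2.33^3 ≈ 40.1
i=4: S_4 = 3.17 * 2.33^4 ≈ 93.43
The first 5 terms are: [3.17, 7.39, 17.21, 40.1, 93.43]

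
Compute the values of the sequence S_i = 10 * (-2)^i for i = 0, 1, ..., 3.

This is a geometric sequence.
i=0: S_0 = 10 * (-2)^0 = 10
i=1: S_1 = 10 * (-2)^1 = -20
i=2: S_2 = 10 * (-2)^2 = 40
i=3: S_3 = 10 * (-2)^3 = -80
The first 4 terms are: [10, -20, 40, -80]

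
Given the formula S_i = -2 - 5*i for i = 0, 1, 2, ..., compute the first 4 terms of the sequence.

This is an arithmetic sequence.
i=0: S_0 = -2 + -5*0 = -2
i=1: S_1 = -2 + -5*1 = -7
i=2: S_2 = -2 + -5*2 = -12
i=3: S_3 = -2 + -5*3 = -17
The first 4 terms are: [-2, -7, -12, -17]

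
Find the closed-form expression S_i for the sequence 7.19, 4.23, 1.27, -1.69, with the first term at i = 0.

Check differences: 4.23 - 7.19 = -2.96
1.27 - 4.23 = -2.96
Common difference d = -2.96.
First term a = 7.19.
Formula: S_i = 7.19 - 2.96*i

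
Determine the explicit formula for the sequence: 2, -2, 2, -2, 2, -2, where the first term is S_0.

Check ratios: -2 / 2 = -1.0
Common ratio r = -1.
First term a = 2.
Formula: S_i = 2 * (-1)^i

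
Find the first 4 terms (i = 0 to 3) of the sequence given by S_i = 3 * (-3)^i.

This is a geometric sequence.
i=0: S_0 = 3 * (-3)^0 = 3
i=1: S_1 = 3 * (-3)^1 = -9
i=2: S_2 = 3 * (-3)^2 = 27
i=3: S_3 = 3 * (-3)^3 = -81
The first 4 terms are: [3, -9, 27, -81]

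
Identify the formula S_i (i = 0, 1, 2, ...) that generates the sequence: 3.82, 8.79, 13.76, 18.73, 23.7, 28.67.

Check differences: 8.79 - 3.82 = 4.97
13.76 - 8.79 = 4.97
Common difference d = 4.97.
First term a = 3.82.
Formula: S_i = 3.82 + 4.97*i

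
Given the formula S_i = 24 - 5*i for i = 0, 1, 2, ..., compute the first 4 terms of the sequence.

This is an arithmetic sequence.
i=0: S_0 = 24 + -5*0 = 24
i=1: S_1 = 24 + -5*1 = 19
i=2: S_2 = 24 + -5*2 = 14
i=3: S_3 = 24 + -5*3 = 9
The first 4 terms are: [24, 19, 14, 9]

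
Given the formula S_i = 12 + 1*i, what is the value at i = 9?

S_9 = 12 + 1*9 = 12 + 9 = 21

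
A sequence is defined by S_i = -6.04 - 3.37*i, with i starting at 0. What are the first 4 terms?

This is an arithmetic sequence.
i=0: S_0 = -6.04 + -3.37*0 = -6.04
i=1: S_1 = -6.04 + -3.37*1 = -9.41
i=2: S_2 = -6.04 + -3.37*2 = -12.78
i=3: S_3 = -6.04 + -3.37*3 = -16.15
The first 4 terms are: [-6.04, -9.41, -12.78, -16.15]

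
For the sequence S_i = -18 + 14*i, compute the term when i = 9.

S_9 = -18 + 14*9 = -18 + 126 = 108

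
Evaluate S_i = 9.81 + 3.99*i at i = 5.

S_5 = 9.81 + 3.99*5 = 9.81 + 19.95 = 29.76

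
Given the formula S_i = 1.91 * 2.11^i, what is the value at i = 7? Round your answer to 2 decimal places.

S_7 = 1.91 * 2.11^7 ≈ 1.91 * 186.1989 ≈ 355.64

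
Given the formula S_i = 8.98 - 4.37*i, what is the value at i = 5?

S_5 = 8.98 + -4.37*5 = 8.98 + -21.85 = -12.87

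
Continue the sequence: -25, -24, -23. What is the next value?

Differences: -24 - -25 = 1
This is an arithmetic sequence with common difference d = 1.
Next term = -23 + 1 = -22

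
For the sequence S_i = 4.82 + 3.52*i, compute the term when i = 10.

S_10 = 4.82 + 3.52*10 = 4.82 + 35.2 = 40.02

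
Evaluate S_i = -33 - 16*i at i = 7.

S_7 = -33 + -16*7 = -33 + -112 = -145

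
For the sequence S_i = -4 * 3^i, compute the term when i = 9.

S_9 = -4 * 3^9 = -4 * 19683 = -78732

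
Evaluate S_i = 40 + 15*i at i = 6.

S_6 = 40 + 15*6 = 40 + 90 = 130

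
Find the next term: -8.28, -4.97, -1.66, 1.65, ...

Differences: -4.97 - -8.28 = 3.31
This is an arithmetic sequence with common difference d = 3.31.
Next term = 1.65 + 3.31 = 4.96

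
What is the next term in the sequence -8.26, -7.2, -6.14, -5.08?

Differences: -7.2 - -8.26 = 1.06
This is an arithmetic sequence with common difference d = 1.06.
Next term = -5.08 + 1.06 = -4.02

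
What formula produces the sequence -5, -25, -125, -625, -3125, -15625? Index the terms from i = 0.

Check ratios: -25 / -5 = 5.0
Common ratio r = 5.
First term a = -5.
Formula: S_i = -5 * 5^i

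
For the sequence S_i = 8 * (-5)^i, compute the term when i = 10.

S_10 = 8 * (-5)^10 = 8 * 9765625 = 78125000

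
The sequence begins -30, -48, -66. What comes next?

Differences: -48 - -30 = -18
This is an arithmetic sequence with common difference d = -18.
Next term = -66 + -18 = -84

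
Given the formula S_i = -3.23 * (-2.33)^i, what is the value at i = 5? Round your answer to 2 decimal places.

S_5 = -3.23 * (-2.33)^5 ≈ -3.23 * -68.672 ≈ 221.81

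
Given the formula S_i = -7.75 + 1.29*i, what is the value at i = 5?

S_5 = -7.75 + 1.29*5 = -7.75 + 6.45 = -1.3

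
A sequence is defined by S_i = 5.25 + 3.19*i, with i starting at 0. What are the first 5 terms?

This is an arithmetic sequence.
i=0: S_0 = 5.25 + 3.19*0 = 5.25
i=1: S_1 = 5.25 + 3.19*1 = 8.44
i=2: S_2 = 5.25 + 3.19*2 = 11.63
i=3: S_3 = 5.25 + 3.19*3 = 14.82
i=4: S_4 = 5.25 + 3.19*4 = 18.01
The first 5 terms are: [5.25, 8.44, 11.63, 14.82, 18.01]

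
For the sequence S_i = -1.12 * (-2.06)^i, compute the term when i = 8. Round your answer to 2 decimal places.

S_8 = -1.12 * (-2.06)^8 ≈ -1.12 * 324.2931 ≈ -363.21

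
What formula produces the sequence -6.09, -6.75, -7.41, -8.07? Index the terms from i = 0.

Check differences: -6.75 - -6.09 = -0.66
-7.41 - -6.75 = -0.66
Common difference d = -0.66.
First term a = -6.09.
Formula: S_i = -6.09 - 0.66*i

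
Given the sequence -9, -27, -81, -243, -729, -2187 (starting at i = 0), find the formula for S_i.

Check ratios: -27 / -9 = 3.0
Common ratio r = 3.
First term a = -9.
Formula: S_i = -9 * 3^i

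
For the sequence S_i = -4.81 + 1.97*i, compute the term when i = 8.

S_8 = -4.81 + 1.97*8 = -4.81 + 15.76 = 10.95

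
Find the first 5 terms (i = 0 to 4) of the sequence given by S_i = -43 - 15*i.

This is an arithmetic sequence.
i=0: S_0 = -43 + -15*0 = -43
i=1: S_1 = -43 + -15*1 = -58
i=2: S_2 = -43 + -15*2 = -73
i=3: S_3 = -43 + -15*3 = -88
i=4: S_4 = -43 + -15*4 = -103
The first 5 terms are: [-43, -58, -73, -88, -103]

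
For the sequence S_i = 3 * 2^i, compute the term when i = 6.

S_6 = 3 * 2^6 = 3 * 64 = 192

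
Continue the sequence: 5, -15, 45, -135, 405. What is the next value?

Ratios: -15 / 5 = -3.0
This is a geometric sequence with common ratio r = -3.
Next term = 405 * -3 = -1215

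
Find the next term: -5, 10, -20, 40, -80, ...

Ratios: 10 / -5 = -2.0
This is a geometric sequence with common ratio r = -2.
Next term = -80 * -2 = 160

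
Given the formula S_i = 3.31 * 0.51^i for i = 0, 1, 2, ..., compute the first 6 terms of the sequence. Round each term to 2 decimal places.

This is a geometric sequence.
i=0: S_0 = 3.31 * 0.51^0 = 3.31
i=1: S_1 = 3.31 * 0.51^1 ≈ 1.69
i=2: S_2 = 3.31 * 0.51^2 ≈ 0.86
i=3: S_3 = 3.31 * 0.51^3 ≈ 0.44
i=4: S_4 = 3.31 * 0.51^4 ≈ 0.22
i=5: S_5 = 3.31 * 0.51^5 ≈ 0.11
The first 6 terms are: [3.31, 1.69, 0.86, 0.44, 0.22, 0.11]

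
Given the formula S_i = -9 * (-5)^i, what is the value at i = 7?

S_7 = -9 * (-5)^7 = -9 * -78125 = 703125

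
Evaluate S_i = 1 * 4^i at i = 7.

S_7 = 1 * 4^7 = 1 * 16384 = 16384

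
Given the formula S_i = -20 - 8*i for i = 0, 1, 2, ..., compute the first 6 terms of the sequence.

This is an arithmetic sequence.
i=0: S_0 = -20 + -8*0 = -20
i=1: S_1 = -20 + -8*1 = -28
i=2: S_2 = -20 + -8*2 = -36
i=3: S_3 = -20 + -8*3 = -44
i=4: S_4 = -20 + -8*4 = -52
i=5: S_5 = -20 + -8*5 = -60
The first 6 terms are: [-20, -28, -36, -44, -52, -60]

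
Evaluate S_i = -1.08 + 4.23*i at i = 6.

S_6 = -1.08 + 4.23*6 = -1.08 + 25.38 = 24.3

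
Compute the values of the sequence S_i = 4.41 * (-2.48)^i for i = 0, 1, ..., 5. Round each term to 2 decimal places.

This is a geometric sequence.
i=0: S_0 = 4.41 * (-2.48)^0 = 4.41
i=1: S_1 = 4.41 * (-2.48)^1 ≈ -10.94
i=2: S_2 = 4.41 * (-2.48)^2 ≈ 27.12
i=3: S_3 = 4.41 * (-2.48)^3 ≈ -67.27
i=4: S_4 = 4.41 * (-2.48)^4 ≈ 166.82
i=5: S_5 = 4.41 * (-2.48)^5 ≈ -413.71
The first 6 terms are: [4.41, -10.94, 27.12, -67.27, 166.82, -413.71]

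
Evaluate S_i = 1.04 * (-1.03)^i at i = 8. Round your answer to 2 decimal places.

S_8 = 1.04 * (-1.03)^8 ≈ 1.04 * 1.2668 ≈ 1.32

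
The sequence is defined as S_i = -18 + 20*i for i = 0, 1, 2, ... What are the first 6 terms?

This is an arithmetic sequence.
i=0: S_0 = -18 + 20*0 = -18
i=1: S_1 = -18 + 20*1 = 2
i=2: S_2 = -18 + 20*2 = 22
i=3: S_3 = -18 + 20*3 = 42
i=4: S_4 = -18 + 20*4 = 62
i=5: S_5 = -18 + 20*5 = 82
The first 6 terms are: [-18, 2, 22, 42, 62, 82]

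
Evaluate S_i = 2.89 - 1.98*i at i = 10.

S_10 = 2.89 + -1.98*10 = 2.89 + -19.8 = -16.91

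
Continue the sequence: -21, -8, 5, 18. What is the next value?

Differences: -8 - -21 = 13
This is an arithmetic sequence with common difference d = 13.
Next term = 18 + 13 = 31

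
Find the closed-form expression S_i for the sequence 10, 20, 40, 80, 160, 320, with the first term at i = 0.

Check ratios: 20 / 10 = 2.0
Common ratio r = 2.
First term a = 10.
Formula: S_i = 10 * 2^i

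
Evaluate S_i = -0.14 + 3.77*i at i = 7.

S_7 = -0.14 + 3.77*7 = -0.14 + 26.39 = 26.25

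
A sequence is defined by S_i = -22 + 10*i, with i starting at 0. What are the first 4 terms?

This is an arithmetic sequence.
i=0: S_0 = -22 + 10*0 = -22
i=1: S_1 = -22 + 10*1 = -12
i=2: S_2 = -22 + 10*2 = -2
i=3: S_3 = -22 + 10*3 = 8
The first 4 terms are: [-22, -12, -2, 8]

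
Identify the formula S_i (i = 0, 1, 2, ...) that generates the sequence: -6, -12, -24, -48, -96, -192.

Check ratios: -12 / -6 = 2.0
Common ratio r = 2.
First term a = -6.
Formula: S_i = -6 * 2^i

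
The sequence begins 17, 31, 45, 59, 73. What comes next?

Differences: 31 - 17 = 14
This is an arithmetic sequence with common difference d = 14.
Next term = 73 + 14 = 87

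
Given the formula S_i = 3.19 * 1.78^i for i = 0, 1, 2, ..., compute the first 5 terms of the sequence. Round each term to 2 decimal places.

This is a geometric sequence.
i=0: S_0 = 3.19 * 1.78^0 = 3.19
i=1: S_1 = 3.19 * 1.78^1 ≈ 5.68
i=2: S_2 = 3.19 * 1.78^2 ≈ 10.11
i=3: S_3 = 3.19 * 1.78^3 ≈ 17.99
i=4: S_4 = 3.19 * 1.78^4 ≈ 32.02
The first 5 terms are: [3.19, 5.68, 10.11, 17.99, 32.02]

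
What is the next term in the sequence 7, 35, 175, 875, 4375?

Ratios: 35 / 7 = 5.0
This is a geometric sequence with common ratio r = 5.
Next term = 4375 * 5 = 21875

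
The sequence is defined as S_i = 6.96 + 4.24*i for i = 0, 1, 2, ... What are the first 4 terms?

This is an arithmetic sequence.
i=0: S_0 = 6.96 + 4.24*0 = 6.96
i=1: S_1 = 6.96 + 4.24*1 = 11.2
i=2: S_2 = 6.96 + 4.24*2 = 15.44
i=3: S_3 = 6.96 + 4.24*3 = 19.68
The first 4 terms are: [6.96, 11.2, 15.44, 19.68]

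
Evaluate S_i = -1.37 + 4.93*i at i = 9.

S_9 = -1.37 + 4.93*9 = -1.37 + 44.37 = 43.0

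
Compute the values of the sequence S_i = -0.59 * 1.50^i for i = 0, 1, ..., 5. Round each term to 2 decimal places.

This is a geometric sequence.
i=0: S_0 = -0.59 * 1.5^0 = -0.59
i=1: S_1 = -0.59 * 1.5^1 ≈ -0.89
i=2: S_2 = -0.59 * 1.5^2 ≈ -1.33
i=3: S_3 = -0.59 * 1.5^3 ≈ -1.99
i=4: S_4 = -0.59 * 1.5^4 ≈ -2.99
i=5: S_5 = -0.59 * 1.5^5 ≈ -4.48
The first 6 terms are: [-0.59, -0.89, -1.33, -1.99, -2.99, -4.48]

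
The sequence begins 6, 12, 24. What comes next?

Ratios: 12 / 6 = 2.0
This is a geometric sequence with common ratio r = 2.
Next term = 24 * 2 = 48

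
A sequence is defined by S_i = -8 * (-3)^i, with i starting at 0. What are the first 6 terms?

This is a geometric sequence.
i=0: S_0 = -8 * (-3)^0 = -8
i=1: S_1 = -8 * (-3)^1 = 24
i=2: S_2 = -8 * (-3)^2 = -72
i=3: S_3 = -8 * (-3)^3 = 216
i=4: S_4 = -8 * (-3)^4 = -648
i=5: S_5 = -8 * (-3)^5 = 1944
The first 6 terms are: [-8, 24, -72, 216, -648, 1944]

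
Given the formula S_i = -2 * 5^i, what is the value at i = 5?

S_5 = -2 * 5^5 = -2 * 3125 = -6250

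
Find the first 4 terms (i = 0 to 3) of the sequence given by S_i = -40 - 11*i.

This is an arithmetic sequence.
i=0: S_0 = -40 + -11*0 = -40
i=1: S_1 = -40 + -11*1 = -51
i=2: S_2 = -40 + -11*2 = -62
i=3: S_3 = -40 + -11*3 = -73
The first 4 terms are: [-40, -51, -62, -73]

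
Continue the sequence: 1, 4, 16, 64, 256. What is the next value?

Ratios: 4 / 1 = 4.0
This is a geometric sequence with common ratio r = 4.
Next term = 256 * 4 = 1024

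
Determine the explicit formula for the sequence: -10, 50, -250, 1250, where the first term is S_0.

Check ratios: 50 / -10 = -5.0
Common ratio r = -5.
First term a = -10.
Formula: S_i = -10 * (-5)^i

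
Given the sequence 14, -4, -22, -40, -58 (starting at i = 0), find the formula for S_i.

Check differences: -4 - 14 = -18
-22 - -4 = -18
Common difference d = -18.
First term a = 14.
Formula: S_i = 14 - 18*i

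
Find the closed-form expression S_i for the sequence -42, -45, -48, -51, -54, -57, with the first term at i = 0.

Check differences: -45 - -42 = -3
-48 - -45 = -3
Common difference d = -3.
First term a = -42.
Formula: S_i = -42 - 3*i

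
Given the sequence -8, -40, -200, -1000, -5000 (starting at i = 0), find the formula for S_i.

Check ratios: -40 / -8 = 5.0
Common ratio r = 5.
First term a = -8.
Formula: S_i = -8 * 5^i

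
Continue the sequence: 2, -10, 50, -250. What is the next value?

Ratios: -10 / 2 = -5.0
This is a geometric sequence with common ratio r = -5.
Next term = -250 * -5 = 1250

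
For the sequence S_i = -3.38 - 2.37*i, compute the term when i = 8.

S_8 = -3.38 + -2.37*8 = -3.38 + -18.96 = -22.34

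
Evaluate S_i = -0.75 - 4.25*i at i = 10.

S_10 = -0.75 + -4.25*10 = -0.75 + -42.5 = -43.25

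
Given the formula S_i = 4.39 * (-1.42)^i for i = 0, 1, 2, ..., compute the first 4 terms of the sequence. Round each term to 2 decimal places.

This is a geometric sequence.
i=0: S_0 = 4.39 * (-1.42)^0 = 4.39
i=1: S_1 = 4.39 * (-1.42)^1 ≈ -6.23
i=2: S_2 = 4.39 * (-1.42)^2 ≈ 8.85
i=3: S_3 = 4.39 * (-1.42)^3 ≈ -12.57
The first 4 terms are: [4.39, -6.23, 8.85, -12.57]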